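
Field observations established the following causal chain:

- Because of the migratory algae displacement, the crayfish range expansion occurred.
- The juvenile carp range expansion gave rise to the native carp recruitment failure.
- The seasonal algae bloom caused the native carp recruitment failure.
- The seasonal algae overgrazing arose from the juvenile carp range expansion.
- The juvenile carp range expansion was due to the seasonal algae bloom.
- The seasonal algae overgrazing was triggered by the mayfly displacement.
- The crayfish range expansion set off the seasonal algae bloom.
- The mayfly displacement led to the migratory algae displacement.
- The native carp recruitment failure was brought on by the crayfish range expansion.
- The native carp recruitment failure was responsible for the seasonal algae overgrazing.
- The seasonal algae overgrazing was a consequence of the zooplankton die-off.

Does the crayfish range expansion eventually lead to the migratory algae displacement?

No

The crayfish range expansion leads to the seasonal algae bloom, the juvenile carp range expansion, the native carp recruitment failure, the seasonal algae overgrazing; the migratory algae displacement is not among them.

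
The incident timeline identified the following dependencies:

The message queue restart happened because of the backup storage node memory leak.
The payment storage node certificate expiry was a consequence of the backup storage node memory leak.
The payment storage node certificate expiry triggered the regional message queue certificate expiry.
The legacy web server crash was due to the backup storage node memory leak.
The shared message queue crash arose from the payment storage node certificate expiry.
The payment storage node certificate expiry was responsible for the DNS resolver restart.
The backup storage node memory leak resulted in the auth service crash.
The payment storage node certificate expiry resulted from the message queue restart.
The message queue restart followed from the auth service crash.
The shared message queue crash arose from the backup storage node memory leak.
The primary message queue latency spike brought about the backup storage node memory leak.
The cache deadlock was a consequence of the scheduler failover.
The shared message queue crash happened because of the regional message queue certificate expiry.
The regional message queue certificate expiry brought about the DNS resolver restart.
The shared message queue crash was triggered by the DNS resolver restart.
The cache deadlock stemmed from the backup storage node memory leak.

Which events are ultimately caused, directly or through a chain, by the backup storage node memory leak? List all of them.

the DNS resolver restart, the auth service crash, the cache deadlock, the legacy web server crash, the message queue restart, the payment storage node certificate expiry, the regional message queue certificate expiry, the shared message queue crash

Direct effects: the legacy web server crash, the cache deadlock, the auth service crash, the message queue restart, the payment storage node certificate expiry, the shared message queue crash.
2 steps out: the regional message queue certificate expiry, the DNS resolver restart.
Not reachable from it: the primary message queue latency spike, the scheduler failover.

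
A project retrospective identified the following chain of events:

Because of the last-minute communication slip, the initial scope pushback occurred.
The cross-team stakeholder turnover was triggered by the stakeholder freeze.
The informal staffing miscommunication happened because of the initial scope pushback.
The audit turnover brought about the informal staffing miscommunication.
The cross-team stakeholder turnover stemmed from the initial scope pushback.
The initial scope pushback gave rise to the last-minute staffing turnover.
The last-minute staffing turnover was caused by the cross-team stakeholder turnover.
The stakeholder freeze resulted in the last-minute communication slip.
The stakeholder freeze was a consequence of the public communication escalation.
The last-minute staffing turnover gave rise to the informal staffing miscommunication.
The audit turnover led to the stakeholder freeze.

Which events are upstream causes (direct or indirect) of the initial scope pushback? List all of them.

the audit turnover, the last-minute communication slip, the public communication escalation, the stakeholder freeze

Immediate cause of the initial scope pushback: the last-minute communication slip.
Further upstream: the audit turnover, the stakeholder freeze, the public communication escalation.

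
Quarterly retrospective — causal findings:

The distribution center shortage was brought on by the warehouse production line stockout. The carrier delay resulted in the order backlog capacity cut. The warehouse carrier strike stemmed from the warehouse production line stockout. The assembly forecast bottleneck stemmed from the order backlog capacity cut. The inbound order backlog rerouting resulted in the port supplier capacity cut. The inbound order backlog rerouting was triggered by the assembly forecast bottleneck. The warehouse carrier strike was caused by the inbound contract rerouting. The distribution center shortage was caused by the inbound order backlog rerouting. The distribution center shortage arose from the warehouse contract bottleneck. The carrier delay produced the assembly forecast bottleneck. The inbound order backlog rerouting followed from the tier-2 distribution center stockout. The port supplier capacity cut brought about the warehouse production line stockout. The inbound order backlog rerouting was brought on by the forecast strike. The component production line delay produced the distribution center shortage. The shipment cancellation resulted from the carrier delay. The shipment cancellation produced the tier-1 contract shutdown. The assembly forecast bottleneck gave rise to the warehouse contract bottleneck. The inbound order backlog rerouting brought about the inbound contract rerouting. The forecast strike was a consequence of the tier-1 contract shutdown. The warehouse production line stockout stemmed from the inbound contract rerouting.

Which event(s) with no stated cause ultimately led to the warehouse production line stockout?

Tracing upstream from the warehouse production line stockout: the warehouse production line stockout ← the port supplier capacity cut ← the inbound order backlog rerouting ← the assembly forecast bottleneck ← the carrier delay.
A separate upstream branch: the warehouse production line stockout ← the port supplier capacity cut ← the inbound order backlog rerouting ← the tier-2 distribution center stockout.
Each of those chain origins has no stated cause.

the carrier delay, the tier-2 distribution center stockout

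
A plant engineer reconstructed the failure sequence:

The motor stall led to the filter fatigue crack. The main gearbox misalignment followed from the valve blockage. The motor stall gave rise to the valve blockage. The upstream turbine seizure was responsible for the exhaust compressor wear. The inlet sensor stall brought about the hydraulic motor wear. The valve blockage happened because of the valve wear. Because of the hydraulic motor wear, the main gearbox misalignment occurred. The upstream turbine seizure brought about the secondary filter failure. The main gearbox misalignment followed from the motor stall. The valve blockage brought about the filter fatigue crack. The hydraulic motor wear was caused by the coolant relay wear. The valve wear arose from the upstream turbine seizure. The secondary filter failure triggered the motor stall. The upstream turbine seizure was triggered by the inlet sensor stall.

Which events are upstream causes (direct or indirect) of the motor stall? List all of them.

Immediate cause of the motor stall: the secondary filter failure.
Further upstream: the inlet sensor stall, the upstream turbine seizure.

the inlet sensor stall, the secondary filter failure, the upstream turbine seizure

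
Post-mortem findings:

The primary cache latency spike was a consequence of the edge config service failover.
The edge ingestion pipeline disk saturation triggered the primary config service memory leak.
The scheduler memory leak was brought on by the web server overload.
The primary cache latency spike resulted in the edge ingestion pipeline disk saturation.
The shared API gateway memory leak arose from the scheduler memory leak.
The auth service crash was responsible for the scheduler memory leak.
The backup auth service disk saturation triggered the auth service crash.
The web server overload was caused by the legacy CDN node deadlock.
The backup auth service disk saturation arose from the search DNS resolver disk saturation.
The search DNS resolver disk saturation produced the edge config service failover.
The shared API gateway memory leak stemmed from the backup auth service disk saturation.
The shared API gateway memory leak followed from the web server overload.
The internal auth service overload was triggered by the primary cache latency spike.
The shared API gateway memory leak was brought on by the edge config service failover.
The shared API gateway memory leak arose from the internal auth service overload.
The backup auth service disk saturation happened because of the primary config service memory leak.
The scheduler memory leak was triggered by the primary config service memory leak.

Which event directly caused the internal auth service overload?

Upstream contributors include the search DNS resolver disk saturation, the edge config service failover, but only the primary cache latency spike feeds directly into the internal auth service overload.

the primary cache latency spike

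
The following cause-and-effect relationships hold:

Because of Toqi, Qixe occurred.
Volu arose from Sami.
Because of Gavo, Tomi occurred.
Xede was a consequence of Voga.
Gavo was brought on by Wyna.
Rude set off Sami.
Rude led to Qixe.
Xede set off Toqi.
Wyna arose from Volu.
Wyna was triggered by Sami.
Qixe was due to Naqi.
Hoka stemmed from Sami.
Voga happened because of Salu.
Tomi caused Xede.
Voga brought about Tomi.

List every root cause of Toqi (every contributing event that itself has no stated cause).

Rude, Salu

Tracing upstream from Toqi: Toqi ← Xede ← Tomi ← Gavo ← Wyna ← Sami ← Rude.
A separate upstream branch: Toqi ← Xede ← Voga ← Salu.
Each of those chain origins has no stated cause.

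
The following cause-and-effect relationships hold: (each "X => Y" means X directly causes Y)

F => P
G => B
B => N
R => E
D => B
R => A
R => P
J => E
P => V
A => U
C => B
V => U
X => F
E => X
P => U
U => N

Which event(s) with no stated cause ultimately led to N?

C, D, G, J, R

Tracing upstream from N: N ← U ← P ← R.
A separate upstream branch: N ← U ← P ← F ← X ← E ← J.
A separate upstream branch: N ← B ← D.
A separate upstream branch: N ← B ← G.
A separate upstream branch: N ← B ← C.
Each of those chain origins has no stated cause.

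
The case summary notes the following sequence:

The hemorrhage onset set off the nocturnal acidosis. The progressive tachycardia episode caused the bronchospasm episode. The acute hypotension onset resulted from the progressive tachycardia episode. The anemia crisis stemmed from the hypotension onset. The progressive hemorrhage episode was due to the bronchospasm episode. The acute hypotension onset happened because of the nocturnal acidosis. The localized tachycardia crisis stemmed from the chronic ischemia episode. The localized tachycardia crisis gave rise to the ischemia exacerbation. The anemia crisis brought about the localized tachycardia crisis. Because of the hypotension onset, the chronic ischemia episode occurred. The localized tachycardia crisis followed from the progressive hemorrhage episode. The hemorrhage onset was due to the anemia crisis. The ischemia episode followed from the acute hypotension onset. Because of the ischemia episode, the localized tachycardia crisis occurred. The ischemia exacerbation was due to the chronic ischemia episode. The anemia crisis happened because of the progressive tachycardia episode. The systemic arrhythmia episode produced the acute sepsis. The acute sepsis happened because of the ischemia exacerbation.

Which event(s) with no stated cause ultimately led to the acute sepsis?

the hypotension onset, the progressive tachycardia episode, the systemic arrhythmia episode

Tracing upstream from the acute sepsis: the acute sepsis ← the ischemia exacerbation ← the chronic ischemia episode ← the hypotension onset.
A separate upstream branch: the acute sepsis ← the ischemia exacerbation ← the localized tachycardia crisis ← the anemia crisis ← the progressive tachycardia episode.
A separate upstream branch: the acute sepsis ← the systemic arrhythmia episode.
Each of those chain origins has no stated cause.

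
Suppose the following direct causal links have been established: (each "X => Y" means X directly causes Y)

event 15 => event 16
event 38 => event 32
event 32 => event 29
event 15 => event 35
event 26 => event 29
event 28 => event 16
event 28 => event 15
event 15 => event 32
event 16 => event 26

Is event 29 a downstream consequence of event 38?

There is a causal chain: event 38 → event 32 → event 29.

Yes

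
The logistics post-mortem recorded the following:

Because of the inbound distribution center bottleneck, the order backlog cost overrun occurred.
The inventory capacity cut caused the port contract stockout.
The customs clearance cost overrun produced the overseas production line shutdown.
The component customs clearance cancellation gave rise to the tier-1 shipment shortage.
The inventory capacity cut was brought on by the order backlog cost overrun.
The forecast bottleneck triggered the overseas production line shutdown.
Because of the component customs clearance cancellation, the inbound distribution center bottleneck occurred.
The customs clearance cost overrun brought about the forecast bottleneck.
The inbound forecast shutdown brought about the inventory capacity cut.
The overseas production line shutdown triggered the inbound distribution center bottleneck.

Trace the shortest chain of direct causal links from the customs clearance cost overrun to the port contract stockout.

the customs clearance cost overrun → the overseas production line shutdown → the inbound distribution center bottleneck → the order backlog cost overrun → the inventory capacity cut → the port contract stockout

the customs clearance cost overrun → the overseas production line shutdown
the overseas production line shutdown → the inbound distribution center bottleneck
the inbound distribution center bottleneck → the order backlog cost overrun
the order backlog cost overrun → the inventory capacity cut
the inventory capacity cut → the port contract stockout
Length: 5 steps.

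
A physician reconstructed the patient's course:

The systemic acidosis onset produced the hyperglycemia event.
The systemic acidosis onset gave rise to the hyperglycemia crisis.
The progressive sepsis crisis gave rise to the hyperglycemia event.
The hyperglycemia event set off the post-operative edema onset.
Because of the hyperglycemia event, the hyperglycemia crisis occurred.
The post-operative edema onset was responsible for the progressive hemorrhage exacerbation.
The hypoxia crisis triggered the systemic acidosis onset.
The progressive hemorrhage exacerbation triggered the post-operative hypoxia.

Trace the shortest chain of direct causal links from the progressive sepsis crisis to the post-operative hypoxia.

the progressive sepsis crisis → the hyperglycemia event → the post-operative edema onset → the progressive hemorrhage exacerbation → the post-operative hypoxia

the progressive sepsis crisis → the hyperglycemia event
the hyperglycemia event → the post-operative edema onset
the post-operative edema onset → the progressive hemorrhage exacerbation
the progressive hemorrhage exacerbation → the post-operative hypoxia
Length: 4 steps.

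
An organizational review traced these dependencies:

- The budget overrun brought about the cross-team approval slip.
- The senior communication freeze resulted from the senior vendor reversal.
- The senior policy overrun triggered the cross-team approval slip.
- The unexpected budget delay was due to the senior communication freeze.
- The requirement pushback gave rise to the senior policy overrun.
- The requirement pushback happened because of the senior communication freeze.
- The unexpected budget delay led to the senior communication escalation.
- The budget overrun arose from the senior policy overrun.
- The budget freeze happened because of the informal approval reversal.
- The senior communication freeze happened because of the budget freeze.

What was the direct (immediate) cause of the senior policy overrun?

Upstream contributors include the informal approval reversal, the budget freeze, the senior communication freeze, the senior vendor reversal, but only the requirement pushback feeds directly into the senior policy overrun.

the requirement pushback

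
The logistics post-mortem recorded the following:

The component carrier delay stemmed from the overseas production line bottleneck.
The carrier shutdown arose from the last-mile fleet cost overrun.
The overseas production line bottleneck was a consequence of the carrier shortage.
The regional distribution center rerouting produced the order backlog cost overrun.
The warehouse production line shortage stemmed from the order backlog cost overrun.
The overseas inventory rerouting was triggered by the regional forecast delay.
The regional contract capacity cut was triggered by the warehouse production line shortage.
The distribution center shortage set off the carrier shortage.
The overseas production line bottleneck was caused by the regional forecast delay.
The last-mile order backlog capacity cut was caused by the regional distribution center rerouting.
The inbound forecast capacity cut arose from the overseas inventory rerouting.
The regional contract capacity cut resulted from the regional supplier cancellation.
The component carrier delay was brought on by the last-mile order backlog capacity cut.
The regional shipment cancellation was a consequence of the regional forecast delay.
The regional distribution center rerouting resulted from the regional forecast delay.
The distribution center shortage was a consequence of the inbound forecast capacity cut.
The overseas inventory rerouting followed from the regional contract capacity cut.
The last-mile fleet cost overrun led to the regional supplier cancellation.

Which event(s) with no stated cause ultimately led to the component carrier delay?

the last-mile fleet cost overrun, the regional forecast delay

Tracing upstream from the component carrier delay: the component carrier delay ← the overseas production line bottleneck ← the regional forecast delay.
A separate upstream branch: the component carrier delay ← the overseas production line bottleneck ← the carrier shortage ← the distribution center shortage ← the inbound forecast capacity cut ← the overseas inventory rerouting ← the regional contract capacity cut ← the regional supplier cancellation ← the last-mile fleet cost overrun.
Each of those chain origins has no stated cause.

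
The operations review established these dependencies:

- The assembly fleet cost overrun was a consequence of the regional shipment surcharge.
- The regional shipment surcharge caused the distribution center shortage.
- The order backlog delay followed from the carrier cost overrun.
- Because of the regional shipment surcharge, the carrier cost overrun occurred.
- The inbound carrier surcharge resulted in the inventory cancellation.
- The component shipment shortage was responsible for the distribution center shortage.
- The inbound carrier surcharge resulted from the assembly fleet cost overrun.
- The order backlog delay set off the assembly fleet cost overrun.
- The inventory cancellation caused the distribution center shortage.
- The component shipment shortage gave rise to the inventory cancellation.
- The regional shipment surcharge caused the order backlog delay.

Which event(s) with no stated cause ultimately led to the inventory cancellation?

the component shipment shortage, the regional shipment surcharge

Tracing upstream from the inventory cancellation: the inventory cancellation ← the inbound carrier surcharge ← the assembly fleet cost overrun ← the regional shipment surcharge.
A separate upstream branch: the inventory cancellation ← the component shipment shortage.
Each of those chain origins has no stated cause.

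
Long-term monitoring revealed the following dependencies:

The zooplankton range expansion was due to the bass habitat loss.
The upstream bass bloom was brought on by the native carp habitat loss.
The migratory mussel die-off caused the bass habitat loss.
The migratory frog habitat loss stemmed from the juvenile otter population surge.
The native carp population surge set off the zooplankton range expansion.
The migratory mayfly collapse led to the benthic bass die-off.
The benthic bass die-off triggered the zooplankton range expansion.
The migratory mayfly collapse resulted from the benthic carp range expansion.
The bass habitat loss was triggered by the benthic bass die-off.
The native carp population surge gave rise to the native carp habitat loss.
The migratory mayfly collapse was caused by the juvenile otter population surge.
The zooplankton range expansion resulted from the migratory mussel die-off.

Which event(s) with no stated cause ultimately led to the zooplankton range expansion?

the benthic carp range expansion, the juvenile otter population surge, the migratory mussel die-off, the native carp population surge

Tracing upstream from the zooplankton range expansion: the zooplankton range expansion ← the benthic bass die-off ← the migratory mayfly collapse ← the juvenile otter population surge.
A separate upstream branch: the zooplankton range expansion ← the migratory mussel die-off.
A separate upstream branch: the zooplankton range expansion ← the benthic bass die-off ← the migratory mayfly collapse ← the benthic carp range expansion.
A separate upstream branch: the zooplankton range expansion ← the native carp population surge.
Each of those chain origins has no stated cause.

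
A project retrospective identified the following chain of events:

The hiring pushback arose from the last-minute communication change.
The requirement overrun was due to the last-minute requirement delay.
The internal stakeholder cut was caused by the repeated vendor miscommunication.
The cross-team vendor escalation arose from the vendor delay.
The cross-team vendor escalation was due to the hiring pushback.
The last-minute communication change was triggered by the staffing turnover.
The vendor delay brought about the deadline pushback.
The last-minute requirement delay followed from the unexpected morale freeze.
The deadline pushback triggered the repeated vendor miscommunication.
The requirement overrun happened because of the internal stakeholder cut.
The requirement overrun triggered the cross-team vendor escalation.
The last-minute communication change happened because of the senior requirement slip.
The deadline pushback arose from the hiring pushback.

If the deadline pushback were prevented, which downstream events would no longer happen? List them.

the internal stakeholder cut, the repeated vendor miscommunication

Downstream of the deadline pushback: the repeated vendor miscommunication, the internal stakeholder cut, the requirement overrun, the cross-team vendor escalation.
Of those, still caused via another path: the requirement overrun, the cross-team vendor escalation.
The remainder have no surviving cause.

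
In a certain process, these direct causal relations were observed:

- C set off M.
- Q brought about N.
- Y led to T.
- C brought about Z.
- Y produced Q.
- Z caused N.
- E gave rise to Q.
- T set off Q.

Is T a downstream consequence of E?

E leads to Q, N; T is not among them.

No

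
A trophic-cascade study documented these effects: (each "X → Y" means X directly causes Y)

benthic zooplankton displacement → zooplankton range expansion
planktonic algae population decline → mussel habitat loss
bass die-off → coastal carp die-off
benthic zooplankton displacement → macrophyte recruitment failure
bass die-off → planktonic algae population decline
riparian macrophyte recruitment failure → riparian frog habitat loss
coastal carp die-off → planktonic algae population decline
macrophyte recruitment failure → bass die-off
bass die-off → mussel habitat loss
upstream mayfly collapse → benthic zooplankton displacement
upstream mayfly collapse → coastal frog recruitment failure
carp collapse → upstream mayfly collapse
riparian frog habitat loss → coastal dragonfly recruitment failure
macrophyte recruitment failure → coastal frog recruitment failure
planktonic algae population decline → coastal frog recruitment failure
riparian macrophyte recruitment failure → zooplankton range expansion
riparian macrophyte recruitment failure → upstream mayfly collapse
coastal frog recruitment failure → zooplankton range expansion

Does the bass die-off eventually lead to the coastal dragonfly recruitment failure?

No

The bass die-off leads to the coastal carp die-off, the planktonic algae population decline, the mussel habitat loss, the coastal frog recruitment failure, the zooplankton range expansion; the coastal dragonfly recruitment failure is not among them.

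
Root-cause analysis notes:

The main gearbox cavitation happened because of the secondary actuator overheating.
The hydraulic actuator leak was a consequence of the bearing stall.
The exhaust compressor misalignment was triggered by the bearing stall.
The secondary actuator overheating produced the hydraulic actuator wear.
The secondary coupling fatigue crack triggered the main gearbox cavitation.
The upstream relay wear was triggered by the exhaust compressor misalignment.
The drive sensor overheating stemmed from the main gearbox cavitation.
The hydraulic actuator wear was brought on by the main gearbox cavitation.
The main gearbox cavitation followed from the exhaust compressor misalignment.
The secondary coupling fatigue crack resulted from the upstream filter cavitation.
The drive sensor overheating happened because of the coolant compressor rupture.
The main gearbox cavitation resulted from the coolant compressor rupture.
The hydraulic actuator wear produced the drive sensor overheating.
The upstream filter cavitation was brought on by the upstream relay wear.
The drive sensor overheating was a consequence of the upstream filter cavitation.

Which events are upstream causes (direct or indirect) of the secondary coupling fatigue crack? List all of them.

the bearing stall, the exhaust compressor misalignment, the upstream filter cavitation, the upstream relay wear

Immediate cause of the secondary coupling fatigue crack: the upstream filter cavitation.
Further upstream: the bearing stall, the exhaust compressor misalignment, the upstream relay wear.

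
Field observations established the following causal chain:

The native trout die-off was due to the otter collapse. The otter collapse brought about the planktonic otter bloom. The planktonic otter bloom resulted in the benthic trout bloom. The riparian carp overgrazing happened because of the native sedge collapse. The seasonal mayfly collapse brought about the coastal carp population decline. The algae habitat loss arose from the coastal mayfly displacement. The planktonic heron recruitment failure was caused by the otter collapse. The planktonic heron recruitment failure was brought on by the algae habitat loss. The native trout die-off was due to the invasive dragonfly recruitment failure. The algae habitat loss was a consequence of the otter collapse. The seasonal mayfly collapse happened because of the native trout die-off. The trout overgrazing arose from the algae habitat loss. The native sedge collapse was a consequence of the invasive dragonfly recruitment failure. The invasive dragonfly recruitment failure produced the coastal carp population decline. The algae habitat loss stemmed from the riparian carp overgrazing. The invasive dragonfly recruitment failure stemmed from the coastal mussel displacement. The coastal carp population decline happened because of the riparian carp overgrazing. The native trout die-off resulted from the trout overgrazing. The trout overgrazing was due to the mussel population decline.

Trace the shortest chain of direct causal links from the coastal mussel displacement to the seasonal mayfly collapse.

the coastal mussel displacement → the invasive dragonfly recruitment failure → the native trout die-off → the seasonal mayfly collapse

the coastal mussel displacement → the invasive dragonfly recruitment failure
the invasive dragonfly recruitment failure → the native trout die-off
the native trout die-off → the seasonal mayfly collapse
Length: 3 steps.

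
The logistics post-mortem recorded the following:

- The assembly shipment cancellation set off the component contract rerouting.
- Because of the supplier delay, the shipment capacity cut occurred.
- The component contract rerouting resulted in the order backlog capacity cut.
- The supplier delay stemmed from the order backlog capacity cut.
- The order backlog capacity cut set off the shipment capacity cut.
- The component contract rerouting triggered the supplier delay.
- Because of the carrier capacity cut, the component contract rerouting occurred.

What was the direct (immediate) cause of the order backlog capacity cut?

the component contract rerouting

Upstream contributors include the assembly shipment cancellation, the carrier capacity cut, but only the component contract rerouting feeds directly into the order backlog capacity cut.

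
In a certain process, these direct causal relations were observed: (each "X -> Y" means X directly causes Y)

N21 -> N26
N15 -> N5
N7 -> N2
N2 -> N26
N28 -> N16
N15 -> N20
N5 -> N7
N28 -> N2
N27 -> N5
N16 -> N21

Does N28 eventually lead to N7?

No

N28 leads to N16, N2, N21, N26; N7 is not among them.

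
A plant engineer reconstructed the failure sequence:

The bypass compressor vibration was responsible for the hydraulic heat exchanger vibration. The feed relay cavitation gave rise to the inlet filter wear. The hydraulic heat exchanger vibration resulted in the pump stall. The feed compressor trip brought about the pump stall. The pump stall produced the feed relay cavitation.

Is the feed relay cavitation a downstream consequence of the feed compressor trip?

Yes

There is a causal chain: the feed compressor trip → the pump stall → the feed relay cavitation.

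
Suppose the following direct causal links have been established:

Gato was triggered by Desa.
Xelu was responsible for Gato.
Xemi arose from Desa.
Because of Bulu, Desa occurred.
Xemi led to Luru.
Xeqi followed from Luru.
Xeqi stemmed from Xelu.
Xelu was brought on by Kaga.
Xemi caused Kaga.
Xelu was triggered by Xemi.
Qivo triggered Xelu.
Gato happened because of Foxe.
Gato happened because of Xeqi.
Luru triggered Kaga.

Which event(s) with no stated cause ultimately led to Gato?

Tracing upstream from Gato: Gato ← Desa ← Bulu.
A separate upstream branch: Gato ← Xelu ← Qivo.
A separate upstream branch: Gato ← Foxe.
Each of those chain origins has no stated cause.

Bulu, Foxe, Qivo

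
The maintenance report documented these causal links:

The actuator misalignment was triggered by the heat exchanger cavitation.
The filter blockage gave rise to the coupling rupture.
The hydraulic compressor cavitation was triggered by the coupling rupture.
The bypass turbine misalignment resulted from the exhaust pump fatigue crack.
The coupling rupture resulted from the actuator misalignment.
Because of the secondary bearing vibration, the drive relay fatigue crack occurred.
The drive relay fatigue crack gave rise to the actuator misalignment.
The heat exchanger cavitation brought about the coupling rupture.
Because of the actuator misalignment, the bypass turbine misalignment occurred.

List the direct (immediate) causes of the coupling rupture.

Upstream contributors include the secondary bearing vibration, the drive relay fatigue crack, but only the actuator misalignment, the filter blockage, the heat exchanger cavitation feed directly into the coupling rupture.

the actuator misalignment, the filter blockage, the heat exchanger cavitation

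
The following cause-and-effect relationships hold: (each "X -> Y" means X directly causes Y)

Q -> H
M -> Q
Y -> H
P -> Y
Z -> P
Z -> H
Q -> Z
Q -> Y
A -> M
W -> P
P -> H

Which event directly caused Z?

Q

Upstream contributors include A, M, but only Q feeds directly into Z.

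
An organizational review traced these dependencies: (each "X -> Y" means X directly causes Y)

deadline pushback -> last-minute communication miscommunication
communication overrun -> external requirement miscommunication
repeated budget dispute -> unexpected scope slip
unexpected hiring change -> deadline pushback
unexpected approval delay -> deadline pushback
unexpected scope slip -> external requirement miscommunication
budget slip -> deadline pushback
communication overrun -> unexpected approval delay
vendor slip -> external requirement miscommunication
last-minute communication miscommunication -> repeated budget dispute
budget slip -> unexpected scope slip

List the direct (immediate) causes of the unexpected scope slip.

Upstream contributors include the communication overrun, the unexpected approval delay, the unexpected hiring change, the deadline pushback, the last-minute communication miscommunication, but only the budget slip, the repeated budget dispute feed directly into the unexpected scope slip.

the budget slip, the repeated budget dispute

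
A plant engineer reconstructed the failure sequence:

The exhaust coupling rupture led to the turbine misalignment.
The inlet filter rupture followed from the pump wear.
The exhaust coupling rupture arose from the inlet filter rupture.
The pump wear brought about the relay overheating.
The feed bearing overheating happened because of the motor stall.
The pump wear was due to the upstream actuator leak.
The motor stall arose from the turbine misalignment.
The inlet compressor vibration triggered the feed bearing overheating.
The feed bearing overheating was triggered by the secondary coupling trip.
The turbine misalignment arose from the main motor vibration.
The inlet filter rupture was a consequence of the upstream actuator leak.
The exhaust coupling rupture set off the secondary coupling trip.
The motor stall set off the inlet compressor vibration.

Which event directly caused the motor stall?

Upstream contributors include the upstream actuator leak, the pump wear, the main motor vibration, the inlet filter rupture, the exhaust coupling rupture, but only the turbine misalignment feeds directly into the motor stall.

the turbine misalignment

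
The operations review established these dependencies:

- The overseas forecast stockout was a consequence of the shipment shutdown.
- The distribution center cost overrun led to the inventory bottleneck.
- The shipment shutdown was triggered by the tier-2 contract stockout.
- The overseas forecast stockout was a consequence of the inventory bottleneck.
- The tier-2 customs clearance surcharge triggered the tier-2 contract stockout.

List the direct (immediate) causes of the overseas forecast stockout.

the inventory bottleneck, the shipment shutdown

Upstream contributors include the tier-2 customs clearance surcharge, the distribution center cost overrun, the tier-2 contract stockout, but only the inventory bottleneck, the shipment shutdown feed directly into the overseas forecast stockout.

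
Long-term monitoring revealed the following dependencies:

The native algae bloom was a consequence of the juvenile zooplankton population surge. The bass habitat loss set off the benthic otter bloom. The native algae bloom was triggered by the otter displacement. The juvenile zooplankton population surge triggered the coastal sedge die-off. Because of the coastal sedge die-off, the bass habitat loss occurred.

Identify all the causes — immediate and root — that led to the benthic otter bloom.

the bass habitat loss, the coastal sedge die-off, the juvenile zooplankton population surge

Immediate cause of the benthic otter bloom: the bass habitat loss.
Further upstream: the juvenile zooplankton population surge, the coastal sedge die-off.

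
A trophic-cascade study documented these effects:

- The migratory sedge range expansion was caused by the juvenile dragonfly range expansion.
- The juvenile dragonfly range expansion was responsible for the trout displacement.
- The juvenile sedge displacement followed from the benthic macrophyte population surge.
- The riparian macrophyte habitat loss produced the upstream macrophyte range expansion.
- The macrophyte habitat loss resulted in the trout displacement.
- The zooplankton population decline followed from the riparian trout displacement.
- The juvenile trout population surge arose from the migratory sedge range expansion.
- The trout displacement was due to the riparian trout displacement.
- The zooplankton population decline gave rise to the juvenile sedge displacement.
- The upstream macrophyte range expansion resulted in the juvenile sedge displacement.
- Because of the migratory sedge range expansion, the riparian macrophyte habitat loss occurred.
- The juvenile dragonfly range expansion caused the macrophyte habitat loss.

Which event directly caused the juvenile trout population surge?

the migratory sedge range expansion

Upstream contributors include the juvenile dragonfly range expansion, but only the migratory sedge range expansion feeds directly into the juvenile trout population surge.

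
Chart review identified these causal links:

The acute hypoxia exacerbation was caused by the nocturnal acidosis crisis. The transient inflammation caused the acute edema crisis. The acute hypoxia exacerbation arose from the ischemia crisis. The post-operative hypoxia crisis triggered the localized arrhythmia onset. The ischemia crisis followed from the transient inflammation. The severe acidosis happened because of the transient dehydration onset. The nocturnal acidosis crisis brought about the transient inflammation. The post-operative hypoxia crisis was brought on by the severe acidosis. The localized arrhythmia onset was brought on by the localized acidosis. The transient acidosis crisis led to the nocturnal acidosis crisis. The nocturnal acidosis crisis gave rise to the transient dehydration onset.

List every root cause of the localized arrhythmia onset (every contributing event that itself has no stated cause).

Tracing upstream from the localized arrhythmia onset: the localized arrhythmia onset ← the post-operative hypoxia crisis ← the severe acidosis ← the transient dehydration onset ← the nocturnal acidosis crisis ← the transient acidosis crisis.
A separate upstream branch: the localized arrhythmia onset ← the localized acidosis.
Each of those chain origins has no stated cause.

the localized acidosis, the transient acidosis crisis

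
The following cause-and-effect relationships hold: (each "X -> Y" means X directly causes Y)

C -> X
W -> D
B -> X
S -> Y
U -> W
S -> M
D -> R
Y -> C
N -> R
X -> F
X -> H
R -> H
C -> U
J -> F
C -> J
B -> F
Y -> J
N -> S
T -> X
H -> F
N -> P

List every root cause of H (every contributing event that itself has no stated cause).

B, N, T

Tracing upstream from H: H ← R ← N.
A separate upstream branch: H ← X ← T.
A separate upstream branch: H ← X ← B.
Each of those chain origins has no stated cause.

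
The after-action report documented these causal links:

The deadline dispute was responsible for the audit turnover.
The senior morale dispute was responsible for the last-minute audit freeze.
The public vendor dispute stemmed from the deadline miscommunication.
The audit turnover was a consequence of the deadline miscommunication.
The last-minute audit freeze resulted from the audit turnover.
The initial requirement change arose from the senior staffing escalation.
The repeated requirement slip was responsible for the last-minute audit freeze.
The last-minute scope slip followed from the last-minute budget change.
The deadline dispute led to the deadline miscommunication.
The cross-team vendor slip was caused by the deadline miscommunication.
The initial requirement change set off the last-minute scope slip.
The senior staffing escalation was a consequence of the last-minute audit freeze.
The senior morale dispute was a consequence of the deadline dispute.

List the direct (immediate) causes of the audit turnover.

the deadline dispute, the deadline miscommunication → the audit turnover with nothing further upstream stated.

the deadline dispute, the deadline miscommunication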